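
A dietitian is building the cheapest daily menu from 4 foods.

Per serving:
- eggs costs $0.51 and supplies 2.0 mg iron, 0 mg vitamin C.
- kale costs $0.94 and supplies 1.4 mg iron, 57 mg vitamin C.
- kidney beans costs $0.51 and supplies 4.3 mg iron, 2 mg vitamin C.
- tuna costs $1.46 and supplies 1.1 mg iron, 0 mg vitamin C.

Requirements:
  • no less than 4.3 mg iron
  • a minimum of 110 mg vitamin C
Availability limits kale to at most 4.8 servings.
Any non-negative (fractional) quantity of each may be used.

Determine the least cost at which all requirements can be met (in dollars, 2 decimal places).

Let x1 = servings of eggs, x2 = servings of kale, x3 = servings of kidney beans, x4 = servings of tuna.
Minimize 0.51x1 + 0.94x2 + 0.51x3 + 1.46x4 with:
  2x1 + 1.4x2 + 4.3x3 + 1.1x4 ≥ 4.3   (iron)
  57x2 + 2x3 ≥ 110   (vitamin C)
  x2 ≤ 4.8
  x1, x2, x3, x4 ≥ 0.
At the optimum only kale, kidney beans are positive (eggs, tuna = 0). Binding constraints: iron and vitamin C.
Optimal quantities: kale = 1.917 servings, kidney beans = 0.376 servings.
Cost = 0.94·1.917 + 0.51·0.376 = 1.9937.

$1.99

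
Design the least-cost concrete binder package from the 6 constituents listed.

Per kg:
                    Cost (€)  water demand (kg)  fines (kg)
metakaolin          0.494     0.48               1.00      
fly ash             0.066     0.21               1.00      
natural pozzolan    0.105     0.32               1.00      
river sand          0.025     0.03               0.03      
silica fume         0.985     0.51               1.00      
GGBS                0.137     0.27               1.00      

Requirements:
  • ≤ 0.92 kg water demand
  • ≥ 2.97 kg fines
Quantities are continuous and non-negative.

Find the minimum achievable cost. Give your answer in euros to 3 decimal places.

This is a linear program. Let x1 = kg of metakaolin, x2 = kg of fly ash, x3 = kg of natural pozzolan, x4 = kg of river sand, x5 = kg of silica fume, x6 = kg of GGBS.
Minimise 0.494x1 + 0.066x2 + 0.105x3 + 0.025x4 + 0.985x5 + 0.137x6 subject to:
  0.48x1 + 0.21x2 + 0.32x3 + 0.03x4 + 0.51x5 + 0.27x6 ≤ 0.92   (water demand)
  1x1 + 1x2 + 1x3 + 0.03x4 + 1x5 + 1x6 ≥ 2.97   (fines)
  x1, x2, x3, x4, x5, x6 ≥ 0.
At the optimum only fly ash is positive (metakaolin, natural pozzolan, river sand, silica fume, GGBS = 0). The fines requirement is met with equality.
So fly ash = 2.97 kg.
Total cost: 0.066·2.97 = 0.19602.

€0.196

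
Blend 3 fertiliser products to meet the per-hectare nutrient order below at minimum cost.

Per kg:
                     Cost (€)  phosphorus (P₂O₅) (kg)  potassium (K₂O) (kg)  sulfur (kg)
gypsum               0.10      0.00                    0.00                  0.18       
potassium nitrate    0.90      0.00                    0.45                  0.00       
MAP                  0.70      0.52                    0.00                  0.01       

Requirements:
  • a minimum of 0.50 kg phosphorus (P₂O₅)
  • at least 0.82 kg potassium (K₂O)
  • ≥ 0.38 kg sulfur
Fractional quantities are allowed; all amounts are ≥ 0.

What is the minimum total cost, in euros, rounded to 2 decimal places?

€2.52

Let x1 = kg of gypsum, x2 = kg of potassium nitrate, x3 = kg of MAP.
Minimise 0.1x1 + 0.9x2 + 0.7x3 subject to:
  0.52x3 ≥ 0.5   (phosphorus (P₂O₅))
  0.45x2 ≥ 0.82   (potassium (K₂O))
  0.18x1 + 0.01x3 ≥ 0.38   (sulfur)
  x1, x2, x3 ≥ 0.
The optimal mix uses every input. The phosphorus (P₂O₅), potassium (K₂O), sulfur requirements are met with equality.
Solving gives x1 = 2.058, x2 = 1.822, x3 = 0.9615.
Cost = 0.1·2.058 + 0.9·1.822 + 0.7·0.9615 = 2.5187.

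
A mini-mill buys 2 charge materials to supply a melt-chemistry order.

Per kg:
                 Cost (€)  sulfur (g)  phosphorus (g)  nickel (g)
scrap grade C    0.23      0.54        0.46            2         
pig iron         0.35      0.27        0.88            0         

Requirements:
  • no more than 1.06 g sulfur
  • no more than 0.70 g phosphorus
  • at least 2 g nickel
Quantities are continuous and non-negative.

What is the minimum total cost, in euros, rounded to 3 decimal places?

Let x1 = kg of scrap grade C, x2 = kg of pig iron.
Minimise 0.23x1 + 0.35x2 s.t.:
  0.54x1 + 0.27x2 ≤ 1.06   (sulfur)
  0.46x1 + 0.88x2 ≤ 0.7   (phosphorus)
  2x1 ≥ 2   (nickel)
  x1, x2 ≥ 0.
The optimal basis is {scrap grade C}; pig iron drops out. The nickel requirement is met with equality.
So scrap grade C = 1 kg.
Cost = 0.23·1 = 0.23000.

€0.230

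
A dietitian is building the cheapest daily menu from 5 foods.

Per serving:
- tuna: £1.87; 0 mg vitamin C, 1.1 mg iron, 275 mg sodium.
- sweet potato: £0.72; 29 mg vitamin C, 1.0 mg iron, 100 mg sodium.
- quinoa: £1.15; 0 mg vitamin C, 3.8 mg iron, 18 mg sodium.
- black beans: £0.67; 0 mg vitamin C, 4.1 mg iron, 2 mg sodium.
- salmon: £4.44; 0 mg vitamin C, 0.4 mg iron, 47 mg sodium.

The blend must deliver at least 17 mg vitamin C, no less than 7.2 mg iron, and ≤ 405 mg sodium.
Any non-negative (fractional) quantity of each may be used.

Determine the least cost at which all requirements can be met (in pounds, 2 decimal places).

£1.50

Treat it as an LP. Let x1 = servings of tuna, x2 = servings of sweet potato, x3 = servings of quinoa, x4 = servings of black beans, x5 = servings of salmon.
Minimise 1.87x1 + 0.72x2 + 1.15x3 + 0.67x4 + 4.44x5 s.t.:
  29x2 ≥ 17   (vitamin C)
  1.1x1 + 1x2 + 3.8x3 + 4.1x4 + 0.4x5 ≥ 7.2   (iron)
  275x1 + 100x2 + 18x3 + 2x4 + 47x5 ≤ 405   (sodium)
  x1, x2, x3, x4, x5 ≥ 0.
The minimum-cost mix takes nothing from tuna, quinoa, salmon — only sweet potato, black beans. There the vitamin C and iron constraints are tight.
Solving gives x2 = 0.5862, x4 = 1.613.
Total cost: 0.72·0.5862 + 0.67·1.613 = 1.5028.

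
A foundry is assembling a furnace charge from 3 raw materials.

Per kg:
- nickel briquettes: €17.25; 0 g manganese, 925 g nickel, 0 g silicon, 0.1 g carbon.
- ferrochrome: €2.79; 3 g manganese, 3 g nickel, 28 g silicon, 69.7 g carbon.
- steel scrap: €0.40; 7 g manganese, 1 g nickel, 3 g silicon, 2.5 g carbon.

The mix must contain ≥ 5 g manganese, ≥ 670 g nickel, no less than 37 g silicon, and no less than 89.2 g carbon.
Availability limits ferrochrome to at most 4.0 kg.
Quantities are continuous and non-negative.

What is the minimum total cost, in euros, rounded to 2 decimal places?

€16.12

Set it up as a linear program. Let x1 = kg of nickel briquettes, x2 = kg of ferrochrome, x3 = kg of steel scrap.
Minimize 17.25x1 + 2.79x2 + 0.4x3 s.t.:
  3x2 + 7x3 ≥ 5   (manganese)
  925x1 + 3x2 + 1x3 ≥ 670   (nickel)
  28x2 + 3x3 ≥ 37   (silicon)
  0.1x1 + 69.7x2 + 2.5x3 ≥ 89.2   (carbon)
  x2 ≤ 4
  x1, x2, x3 ≥ 0.
The optimal mix uses every input. The manganese, nickel, silicon requirements are met with equality.
Solving gives x1 = 0.7199, x2 = 1.305, x3 = 0.1551.
Objective = 17.25·0.7199 + 2.79·1.305 + 0.4·0.1551 = 16.1213.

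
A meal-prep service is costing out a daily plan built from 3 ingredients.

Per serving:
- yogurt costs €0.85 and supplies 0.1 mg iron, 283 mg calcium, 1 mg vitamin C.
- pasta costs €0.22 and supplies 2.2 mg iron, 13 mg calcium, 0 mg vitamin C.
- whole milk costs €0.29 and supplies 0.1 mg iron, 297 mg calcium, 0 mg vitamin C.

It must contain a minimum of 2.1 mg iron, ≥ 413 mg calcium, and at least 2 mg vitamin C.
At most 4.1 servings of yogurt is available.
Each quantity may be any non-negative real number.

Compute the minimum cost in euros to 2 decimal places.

€1.89

Treat it as an LP. Let x1 = servings of yogurt, x2 = servings of pasta, x3 = servings of whole milk.
min 0.85x1 + 0.22x2 + 0.29x3 subject to:
  0.1x1 + 2.2x2 + 0.1x3 ≥ 2.1   (iron)
  283x1 + 13x2 + 297x3 ≥ 413   (calcium)
  1x1 ≥ 2   (vitamin C)
  x1 ≤ 4.1
  x1, x2, x3 ≥ 0.
The minimum-cost mix takes nothing from whole milk — only yogurt, pasta. Binding constraints: iron and vitamin C.
So yogurt = 2 servings, pasta = 0.8636 servings.
Objective = 0.85·2 + 0.22·0.8636 = 1.8900.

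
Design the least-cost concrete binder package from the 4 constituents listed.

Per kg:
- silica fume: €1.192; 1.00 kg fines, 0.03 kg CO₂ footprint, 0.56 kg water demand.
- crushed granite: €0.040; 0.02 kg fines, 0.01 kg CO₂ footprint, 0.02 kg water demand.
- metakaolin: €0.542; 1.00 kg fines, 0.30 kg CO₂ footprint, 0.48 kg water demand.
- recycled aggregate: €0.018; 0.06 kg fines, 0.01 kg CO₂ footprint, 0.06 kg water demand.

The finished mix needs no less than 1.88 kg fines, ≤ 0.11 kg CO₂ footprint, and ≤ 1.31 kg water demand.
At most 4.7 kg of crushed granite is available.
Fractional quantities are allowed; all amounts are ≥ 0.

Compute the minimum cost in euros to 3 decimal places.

€1.891

This is a linear program. Let x1 = kg of silica fume, x2 = kg of crushed granite, x3 = kg of metakaolin, x4 = kg of recycled aggregate.
min 1.192x1 + 0.04x2 + 0.542x3 + 0.018x4 with:
  1x1 + 0.02x2 + 1x3 + 0.06x4 ≥ 1.88   (fines)
  0.03x1 + 0.01x2 + 0.3x3 + 0.01x4 ≤ 0.11   (CO₂ footprint)
  0.56x1 + 0.02x2 + 0.48x3 + 0.06x4 ≤ 1.31   (water demand)
  x2 ≤ 4.7
  x1, x2, x3, x4 ≥ 0.
The minimum-cost mix takes nothing from crushed granite, metakaolin — only silica fume, recycled aggregate. Binding constraints: fines and CO₂ footprint.
Solving gives x1 = 1.488, x4 = 6.537.
Total cost: 1.192·1.488 + 0.018·6.537 = 1.89136.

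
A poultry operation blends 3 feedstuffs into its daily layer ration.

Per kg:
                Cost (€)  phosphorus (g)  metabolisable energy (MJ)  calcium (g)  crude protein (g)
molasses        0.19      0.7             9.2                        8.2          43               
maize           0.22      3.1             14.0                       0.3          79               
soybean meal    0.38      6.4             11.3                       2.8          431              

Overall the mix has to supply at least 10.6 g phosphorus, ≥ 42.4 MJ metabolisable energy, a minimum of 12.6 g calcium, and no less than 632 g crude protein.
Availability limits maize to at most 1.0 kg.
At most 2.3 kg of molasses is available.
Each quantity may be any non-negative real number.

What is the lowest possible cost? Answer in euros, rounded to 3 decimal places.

€0.969

Let x1 = kg of molasses, x2 = kg of maize, x3 = kg of soybean meal.
Minimise 0.19x1 + 0.22x2 + 0.38x3 with:
  0.7x1 + 3.1x2 + 6.4x3 ≥ 10.6   (phosphorus)
  9.2x1 + 14x2 + 11.3x3 ≥ 42.4   (metabolisable energy)
  8.2x1 + 0.3x2 + 2.8x3 ≥ 12.6   (calcium)
  43x1 + 79x2 + 431x3 ≥ 632   (crude protein)
  x2 ≤ 1
  x1 ≤ 2.3
  x1, x2, x3 ≥ 0.
All 3 inputs are positive at the optimum. Binding constraints: metabolisable energy, crude protein, the maize cap.
That vertex is x1 = 1.722, x2 = 1, x3 = 1.111.
Objective = 0.19·1.722 + 0.22·1 + 0.38·1.111 = 0.96936.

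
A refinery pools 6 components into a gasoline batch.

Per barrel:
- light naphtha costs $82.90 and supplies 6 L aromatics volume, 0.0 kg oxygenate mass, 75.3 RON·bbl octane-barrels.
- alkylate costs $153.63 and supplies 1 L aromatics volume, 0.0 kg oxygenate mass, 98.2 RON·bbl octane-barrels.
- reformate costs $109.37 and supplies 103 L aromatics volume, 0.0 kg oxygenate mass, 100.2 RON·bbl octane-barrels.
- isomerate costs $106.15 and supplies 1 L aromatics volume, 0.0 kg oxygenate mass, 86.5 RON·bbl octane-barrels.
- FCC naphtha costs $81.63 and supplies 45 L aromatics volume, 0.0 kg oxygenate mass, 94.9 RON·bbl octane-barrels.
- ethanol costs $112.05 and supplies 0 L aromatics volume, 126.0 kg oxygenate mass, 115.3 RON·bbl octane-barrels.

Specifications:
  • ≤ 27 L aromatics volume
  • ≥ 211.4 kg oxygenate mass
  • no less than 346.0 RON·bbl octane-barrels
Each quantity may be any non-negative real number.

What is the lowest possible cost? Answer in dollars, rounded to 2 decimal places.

Set it up as a linear program. Let x1 = barrels of light naphtha, x2 = barrels of alkylate, x3 = barrels of reformate, x4 = barrels of isomerate, x5 = barrels of FCC naphtha, x6 = barrels of ethanol.
Minimise 82.9x1 + 153.63x2 + 109.37x3 + 106.15x4 + 81.63x5 + 112.05x6 with:
  6x1 + 1x2 + 103x3 + 1x4 + 45x5 ≤ 27   (aromatics volume)
  126x6 ≥ 211.4   (oxygenate mass)
  75.3x1 + 98.2x2 + 100.2x3 + 86.5x4 + 94.9x5 + 115.3x6 ≥ 346   (octane-barrels)
  x1, x2, x3, x4, x5, x6 ≥ 0.
At the optimum only FCC naphtha, ethanol are positive (light naphtha, alkylate, reformate, isomerate = 0). Binding constraints: aromatics volume and octane-barrels.
That vertex is x5 = 0.6, x6 = 2.507.
Total cost: 81.63·0.6 + 112.05·2.507 = 329.8874.

$329.89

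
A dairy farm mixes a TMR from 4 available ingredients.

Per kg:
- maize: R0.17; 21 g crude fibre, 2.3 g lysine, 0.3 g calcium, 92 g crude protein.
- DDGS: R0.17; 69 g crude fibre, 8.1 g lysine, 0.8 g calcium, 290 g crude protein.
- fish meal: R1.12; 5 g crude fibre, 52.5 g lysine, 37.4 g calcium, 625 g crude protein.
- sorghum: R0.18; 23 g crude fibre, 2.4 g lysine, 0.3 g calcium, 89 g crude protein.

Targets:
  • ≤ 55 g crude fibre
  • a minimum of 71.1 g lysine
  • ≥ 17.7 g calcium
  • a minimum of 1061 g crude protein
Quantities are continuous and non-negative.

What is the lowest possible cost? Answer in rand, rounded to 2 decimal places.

R1.66

This is a linear program. Let x1 = kg of maize, x2 = kg of DDGS, x3 = kg of fish meal, x4 = kg of sorghum.
Minimize 0.17x1 + 0.17x2 + 1.12x3 + 0.18x4 subject to:
  21x1 + 69x2 + 5x3 + 23x4 ≤ 55   (crude fibre)
  2.3x1 + 8.1x2 + 52.5x3 + 2.4x4 ≥ 71.1   (lysine)
  0.3x1 + 0.8x2 + 37.4x3 + 0.3x4 ≥ 17.7   (calcium)
  92x1 + 290x2 + 625x3 + 89x4 ≥ 1061   (crude protein)
  x1, x2, x3, x4 ≥ 0.
The cheapest feasible vertex uses only DDGS, fish meal; maize, sorghum are not used. There the crude fibre and crude protein constraints are tight.
That vertex is x2 = 0.6975, x3 = 1.374.
Total cost: 0.17·0.6975 + 1.12·1.374 = 1.6575.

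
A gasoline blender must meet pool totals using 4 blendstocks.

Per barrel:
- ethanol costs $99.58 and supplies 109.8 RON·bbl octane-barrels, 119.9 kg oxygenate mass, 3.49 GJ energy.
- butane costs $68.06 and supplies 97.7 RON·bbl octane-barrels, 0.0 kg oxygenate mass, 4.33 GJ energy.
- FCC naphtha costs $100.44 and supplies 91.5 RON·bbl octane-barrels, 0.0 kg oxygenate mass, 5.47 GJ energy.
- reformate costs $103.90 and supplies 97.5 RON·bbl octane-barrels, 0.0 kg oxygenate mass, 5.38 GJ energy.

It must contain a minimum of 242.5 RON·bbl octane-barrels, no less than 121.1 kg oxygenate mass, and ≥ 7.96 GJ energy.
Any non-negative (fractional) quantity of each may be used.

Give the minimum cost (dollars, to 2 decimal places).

Treat it as an LP. Let x1 = barrels of ethanol, x2 = barrels of butane, x3 = barrels of FCC naphtha, x4 = barrels of reformate.
Minimize 99.58x1 + 68.06x2 + 100.44x3 + 103.9x4 s.t.:
  109.8x1 + 97.7x2 + 91.5x3 + 97.5x4 ≥ 242.5   (octane-barrels)
  119.9x1 ≥ 121.1   (oxygenate mass)
  3.49x1 + 4.33x2 + 5.47x3 + 5.38x4 ≥ 7.96   (energy)
  x1, x2, x3, x4 ≥ 0.
At the optimum only ethanol, butane are positive (FCC naphtha, reformate = 0). The octane-barrels and oxygenate mass requirements are met with equality.
So ethanol = 1.01 barrels, butane = 1.347 barrels.
Total cost: 99.58·1.01 + 68.06·1.347 = 192.2526.

$192.25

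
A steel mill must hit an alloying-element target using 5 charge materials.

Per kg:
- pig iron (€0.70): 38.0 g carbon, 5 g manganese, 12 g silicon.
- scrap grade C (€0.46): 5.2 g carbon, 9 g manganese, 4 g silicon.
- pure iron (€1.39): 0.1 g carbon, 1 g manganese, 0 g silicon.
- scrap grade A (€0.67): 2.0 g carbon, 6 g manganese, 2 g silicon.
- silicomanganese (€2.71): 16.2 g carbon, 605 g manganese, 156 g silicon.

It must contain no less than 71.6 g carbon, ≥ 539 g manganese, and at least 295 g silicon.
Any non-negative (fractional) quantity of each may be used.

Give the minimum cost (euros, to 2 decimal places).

€5.67

Let x1 = kg of pig iron, x2 = kg of scrap grade C, x3 = kg of pure iron, x4 = kg of scrap grade A, x5 = kg of silicomanganese.
min 0.7x1 + 0.46x2 + 1.39x3 + 0.67x4 + 2.71x5 with:
  38x1 + 5.2x2 + 0.1x3 + 2x4 + 16.2x5 ≥ 71.6   (carbon)
  5x1 + 9x2 + 1x3 + 6x4 + 605x5 ≥ 539   (manganese)
  12x1 + 4x2 + 2x4 + 156x5 ≥ 295   (silicon)
  x1, x2, x3, x4, x5 ≥ 0.
At the optimum only pig iron, silicomanganese are positive (scrap grade C, pure iron, scrap grade A = 0). The carbon and silicon requirements are met with equality.
So pig iron = 1.115 kg, silicomanganese = 1.805 kg.
Cost = 0.7·1.115 + 2.71·1.805 = 5.6721.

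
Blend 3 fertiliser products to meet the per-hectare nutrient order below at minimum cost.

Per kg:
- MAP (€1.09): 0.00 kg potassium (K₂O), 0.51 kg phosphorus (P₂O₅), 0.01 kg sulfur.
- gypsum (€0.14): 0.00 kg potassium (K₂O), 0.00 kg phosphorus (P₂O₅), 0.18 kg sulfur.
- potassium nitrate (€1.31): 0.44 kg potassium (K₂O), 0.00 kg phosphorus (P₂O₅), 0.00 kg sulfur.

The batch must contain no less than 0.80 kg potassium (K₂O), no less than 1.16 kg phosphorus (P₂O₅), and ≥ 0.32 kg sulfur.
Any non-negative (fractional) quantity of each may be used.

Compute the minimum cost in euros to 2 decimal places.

Set it up as a linear program. Let x1 = kg of MAP, x2 = kg of gypsum, x3 = kg of potassium nitrate.
Minimize 1.09x1 + 0.14x2 + 1.31x3 with:
  0.44x3 ≥ 0.8   (potassium (K₂O))
  0.51x1 ≥ 1.16   (phosphorus (P₂O₅))
  0.01x1 + 0.18x2 ≥ 0.32   (sulfur)
  x1, x2, x3 ≥ 0.
The optimal mix uses every input. The potassium (K₂O), phosphorus (P₂O₅), sulfur requirements are met with equality.
That vertex is x1 = 2.275, x2 = 1.651, x3 = 1.818.
Cost = 1.09·2.275 + 0.14·1.651 + 1.31·1.818 = 5.0925.

€5.09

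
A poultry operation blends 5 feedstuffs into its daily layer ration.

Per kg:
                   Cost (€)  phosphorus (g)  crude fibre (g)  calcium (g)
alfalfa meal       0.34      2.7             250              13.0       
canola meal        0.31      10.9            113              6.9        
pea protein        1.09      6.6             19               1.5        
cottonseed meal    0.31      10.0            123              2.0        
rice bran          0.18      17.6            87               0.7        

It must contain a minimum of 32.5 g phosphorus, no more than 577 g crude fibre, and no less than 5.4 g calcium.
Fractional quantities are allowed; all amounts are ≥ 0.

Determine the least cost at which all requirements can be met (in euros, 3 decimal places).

€0.432

Treat it as an LP. Let x1 = kg of alfalfa meal, x2 = kg of canola meal, x3 = kg of pea protein, x4 = kg of cottonseed meal, x5 = kg of rice bran.
Minimize 0.34x1 + 0.31x2 + 1.09x3 + 0.31x4 + 0.18x5 with:
  2.7x1 + 10.9x2 + 6.6x3 + 10x4 + 17.6x5 ≥ 32.5   (phosphorus)
  250x1 + 113x2 + 19x3 + 123x4 + 87x5 ≤ 577   (crude fibre)
  13x1 + 6.9x2 + 1.5x3 + 2x4 + 0.7x5 ≥ 5.4   (calcium)
  x1, x2, x3, x4, x5 ≥ 0.
The optimal basis is {alfalfa meal, rice bran}; canola meal, pea protein, cottonseed meal drop out. There the phosphorus and calcium constraints are tight.
Solving gives x1 = 0.3186, x5 = 1.798.
Cost = 0.34·0.3186 + 0.18·1.798 = 0.43196.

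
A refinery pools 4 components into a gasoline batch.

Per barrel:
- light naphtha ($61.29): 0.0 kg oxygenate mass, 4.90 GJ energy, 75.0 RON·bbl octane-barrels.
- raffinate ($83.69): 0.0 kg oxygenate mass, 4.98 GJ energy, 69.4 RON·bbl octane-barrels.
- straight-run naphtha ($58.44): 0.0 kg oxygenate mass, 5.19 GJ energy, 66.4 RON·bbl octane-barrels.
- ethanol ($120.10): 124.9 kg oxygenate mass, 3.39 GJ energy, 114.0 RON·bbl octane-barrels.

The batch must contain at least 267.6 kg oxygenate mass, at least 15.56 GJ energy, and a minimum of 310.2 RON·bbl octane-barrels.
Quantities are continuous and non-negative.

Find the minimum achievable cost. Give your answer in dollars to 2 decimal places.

Let x1 = barrels of light naphtha, x2 = barrels of raffinate, x3 = barrels of straight-run naphtha, x4 = barrels of ethanol.
Minimize 61.29x1 + 83.69x2 + 58.44x3 + 120.1x4 with:
  124.9x4 ≥ 267.6   (oxygenate mass)
  4.9x1 + 4.98x2 + 5.19x3 + 3.39x4 ≥ 15.56   (energy)
  75x1 + 69.4x2 + 66.4x3 + 114x4 ≥ 310.2   (octane-barrels)
  x1, x2, x3, x4 ≥ 0.
The minimum-cost mix takes nothing from light naphtha, raffinate — only straight-run naphtha, ethanol. There the oxygenate mass and energy constraints are tight.
That vertex is x3 = 1.5986, x4 = 2.1425.
Objective = 58.44·1.5986 + 120.1·2.1425 = 350.7364.

$350.74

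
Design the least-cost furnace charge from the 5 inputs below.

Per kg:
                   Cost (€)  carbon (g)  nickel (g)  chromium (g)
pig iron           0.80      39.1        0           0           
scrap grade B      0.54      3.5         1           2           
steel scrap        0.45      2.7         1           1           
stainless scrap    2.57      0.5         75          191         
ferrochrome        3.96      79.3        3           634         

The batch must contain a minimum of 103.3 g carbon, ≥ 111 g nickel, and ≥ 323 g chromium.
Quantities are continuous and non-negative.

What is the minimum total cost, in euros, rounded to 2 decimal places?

€6.05

This is a linear program. Let x1 = kg of pig iron, x2 = kg of scrap grade B, x3 = kg of steel scrap, x4 = kg of stainless scrap, x5 = kg of ferrochrome.
Minimise 0.8x1 + 0.54x2 + 0.45x3 + 2.57x4 + 3.96x5 subject to:
  39.1x1 + 3.5x2 + 2.7x3 + 0.5x4 + 79.3x5 ≥ 103.3   (carbon)
  1x2 + 1x3 + 75x4 + 3x5 ≥ 111   (nickel)
  2x2 + 1x3 + 191x4 + 634x5 ≥ 323   (chromium)
  x1, x2, x3, x4, x5 ≥ 0.
At the optimum only pig iron, stainless scrap, ferrochrome are positive (scrap grade B, steel scrap = 0). There the carbon, nickel, chromium constraints are tight.
That vertex is x1 = 2.4925, x4 = 1.4774, x5 = 0.064372.
Cost = 0.8·2.4925 + 2.57·1.4774 + 3.96·0.064372 = 6.0458.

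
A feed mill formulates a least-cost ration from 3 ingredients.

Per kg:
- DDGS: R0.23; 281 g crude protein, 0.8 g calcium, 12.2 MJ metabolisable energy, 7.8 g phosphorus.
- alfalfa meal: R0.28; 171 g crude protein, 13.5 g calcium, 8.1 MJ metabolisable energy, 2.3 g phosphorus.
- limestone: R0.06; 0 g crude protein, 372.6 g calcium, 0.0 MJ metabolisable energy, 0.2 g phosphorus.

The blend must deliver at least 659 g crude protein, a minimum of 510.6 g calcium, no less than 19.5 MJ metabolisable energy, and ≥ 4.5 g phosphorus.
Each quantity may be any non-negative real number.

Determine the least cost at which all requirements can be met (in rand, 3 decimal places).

Let x1 = kg of DDGS, x2 = kg of alfalfa meal, x3 = kg of limestone.
Minimise 0.23x1 + 0.28x2 + 0.06x3 with:
  281x1 + 171x2 ≥ 659   (crude protein)
  0.8x1 + 13.5x2 + 372.6x3 ≥ 510.6   (calcium)
  12.2x1 + 8.1x2 ≥ 19.5   (metabolisable energy)
  7.8x1 + 2.3x2 + 0.2x3 ≥ 4.5   (phosphorus)
  x1, x2, x3 ≥ 0.
At the optimum only DDGS, limestone are positive (alfalfa meal = 0). Binding constraints: crude protein and calcium.
So DDGS = 2.345 kg, limestone = 1.365 kg.
Cost = 0.23·2.345 + 0.06·1.365 = 0.62125.

R0.621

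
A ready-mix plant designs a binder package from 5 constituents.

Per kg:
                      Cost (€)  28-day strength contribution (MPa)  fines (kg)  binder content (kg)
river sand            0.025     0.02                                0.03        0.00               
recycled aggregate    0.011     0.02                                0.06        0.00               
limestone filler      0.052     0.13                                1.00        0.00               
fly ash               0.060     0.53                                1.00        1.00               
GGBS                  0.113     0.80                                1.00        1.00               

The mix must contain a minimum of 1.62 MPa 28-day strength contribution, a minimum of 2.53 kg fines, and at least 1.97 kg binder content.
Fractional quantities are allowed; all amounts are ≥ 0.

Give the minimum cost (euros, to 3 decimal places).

€0.183

Treat it as an LP. Let x1 = kg of river sand, x2 = kg of recycled aggregate, x3 = kg of limestone filler, x4 = kg of fly ash, x5 = kg of GGBS.
Minimise 0.025x1 + 0.011x2 + 0.052x3 + 0.06x4 + 0.113x5 subject to:
  0.02x1 + 0.02x2 + 0.13x3 + 0.53x4 + 0.8x5 ≥ 1.62   (28-day strength contribution)
  0.03x1 + 0.06x2 + 1x3 + 1x4 + 1x5 ≥ 2.53   (fines)
  1x4 + 1x5 ≥ 1.97   (binder content)
  x1, x2, x3, x4, x5 ≥ 0.
The cheapest feasible vertex uses only fly ash; river sand, recycled aggregate, limestone filler, GGBS are not used. There the 28-day strength contribution constraint is tight.
Optimal quantities: fly ash = 3.057 kg.
Total cost: 0.06·3.057 = 0.18342.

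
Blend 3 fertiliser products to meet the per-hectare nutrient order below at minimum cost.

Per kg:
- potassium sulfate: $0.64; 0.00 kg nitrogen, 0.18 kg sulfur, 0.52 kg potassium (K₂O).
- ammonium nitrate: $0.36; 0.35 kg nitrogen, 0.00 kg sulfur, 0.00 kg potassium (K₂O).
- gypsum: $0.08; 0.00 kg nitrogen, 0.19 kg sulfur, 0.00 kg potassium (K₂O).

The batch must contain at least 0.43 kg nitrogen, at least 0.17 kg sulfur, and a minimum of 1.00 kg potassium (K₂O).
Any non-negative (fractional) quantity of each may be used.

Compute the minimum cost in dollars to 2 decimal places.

$1.67

Let x1 = kg of potassium sulfate, x2 = kg of ammonium nitrate, x3 = kg of gypsum.
min 0.64x1 + 0.36x2 + 0.08x3 with:
  0.35x2 ≥ 0.43   (nitrogen)
  0.18x1 + 0.19x3 ≥ 0.17   (sulfur)
  0.52x1 ≥ 1   (potassium (K₂O))
  x1, x2, x3 ≥ 0.
The optimal basis is {potassium sulfate, ammonium nitrate}; gypsum drops out. Binding constraints: nitrogen and potassium (K₂O).
So potassium sulfate = 1.923 kg, ammonium nitrate = 1.229 kg.
Cost = 0.64·1.923 + 0.36·1.229 = 1.6732.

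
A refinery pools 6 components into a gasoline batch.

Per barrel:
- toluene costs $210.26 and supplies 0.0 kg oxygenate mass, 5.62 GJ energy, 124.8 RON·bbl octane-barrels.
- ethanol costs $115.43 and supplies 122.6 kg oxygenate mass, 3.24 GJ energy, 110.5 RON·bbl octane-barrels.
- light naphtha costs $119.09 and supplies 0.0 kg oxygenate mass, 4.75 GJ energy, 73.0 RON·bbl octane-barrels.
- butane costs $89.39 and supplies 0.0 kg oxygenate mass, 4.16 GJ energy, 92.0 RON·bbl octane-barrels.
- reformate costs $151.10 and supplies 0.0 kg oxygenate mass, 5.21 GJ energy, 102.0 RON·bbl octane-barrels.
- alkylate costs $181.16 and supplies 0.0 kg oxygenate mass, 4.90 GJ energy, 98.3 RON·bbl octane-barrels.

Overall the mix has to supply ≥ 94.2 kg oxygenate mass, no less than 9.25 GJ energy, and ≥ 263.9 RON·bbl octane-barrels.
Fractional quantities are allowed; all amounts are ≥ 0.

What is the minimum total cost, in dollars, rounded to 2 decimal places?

$262.61

Let x1 = barrels of toluene, x2 = barrels of ethanol, x3 = barrels of light naphtha, x4 = barrels of butane, x5 = barrels of reformate, x6 = barrels of alkylate.
Minimize 210.26x1 + 115.43x2 + 119.09x3 + 89.39x4 + 151.1x5 + 181.16x6 with:
  122.6x2 ≥ 94.2   (oxygenate mass)
  5.62x1 + 3.24x2 + 4.75x3 + 4.16x4 + 5.21x5 + 4.9x6 ≥ 9.25   (energy)
  124.8x1 + 110.5x2 + 73x3 + 92x4 + 102x5 + 98.3x6 ≥ 263.9   (octane-barrels)
  x1, x2, x3, x4, x5, x6 ≥ 0.
The cheapest feasible vertex uses only ethanol, butane; toluene, light naphtha, reformate, alkylate are not used. The oxygenate mass and octane-barrels requirements are met with equality.
That vertex is x2 = 0.76835, x4 = 1.9456.
Hence cost = 115.43·0.76835 + 89.39·1.9456 = $262.6078.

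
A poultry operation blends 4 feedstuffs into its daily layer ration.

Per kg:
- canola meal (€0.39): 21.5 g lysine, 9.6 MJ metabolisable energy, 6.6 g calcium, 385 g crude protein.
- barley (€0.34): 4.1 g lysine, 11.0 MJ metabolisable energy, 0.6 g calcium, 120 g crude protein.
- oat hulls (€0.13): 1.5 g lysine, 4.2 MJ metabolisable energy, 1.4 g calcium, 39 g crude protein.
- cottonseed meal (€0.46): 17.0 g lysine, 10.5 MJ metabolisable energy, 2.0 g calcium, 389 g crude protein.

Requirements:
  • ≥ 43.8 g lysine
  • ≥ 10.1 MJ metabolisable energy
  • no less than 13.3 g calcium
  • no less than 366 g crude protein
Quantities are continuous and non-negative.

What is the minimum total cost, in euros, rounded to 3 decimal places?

Let x1 = kg of canola meal, x2 = kg of barley, x3 = kg of oat hulls, x4 = kg of cottonseed meal.
Minimize 0.39x1 + 0.34x2 + 0.13x3 + 0.46x4 subject to:
  21.5x1 + 4.1x2 + 1.5x3 + 17x4 ≥ 43.8   (lysine)
  9.6x1 + 11x2 + 4.2x3 + 10.5x4 ≥ 10.1   (metabolisable energy)
  6.6x1 + 0.6x2 + 1.4x3 + 2x4 ≥ 13.3   (calcium)
  385x1 + 120x2 + 39x3 + 389x4 ≥ 366   (crude protein)
  x1, x2, x3, x4 ≥ 0.
The optimal basis is {canola meal}; barley, oat hulls, cottonseed meal drop out. The lysine requirement is met with equality.
That vertex is x1 = 2.0372.
Cost = 0.39·2.0372 = 0.79451.

€0.795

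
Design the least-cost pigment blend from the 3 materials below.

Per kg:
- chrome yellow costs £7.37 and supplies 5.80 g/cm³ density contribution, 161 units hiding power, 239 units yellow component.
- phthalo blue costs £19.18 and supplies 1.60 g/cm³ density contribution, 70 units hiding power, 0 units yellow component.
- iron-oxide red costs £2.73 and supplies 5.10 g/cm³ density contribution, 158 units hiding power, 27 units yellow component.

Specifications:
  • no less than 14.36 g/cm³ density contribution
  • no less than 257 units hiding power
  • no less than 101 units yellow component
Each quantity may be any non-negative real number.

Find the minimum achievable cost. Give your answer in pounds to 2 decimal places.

£8.20

Let x1 = kg of chrome yellow, x2 = kg of phthalo blue, x3 = kg of iron-oxide red.
Minimise 7.37x1 + 19.18x2 + 2.73x3 with:
  5.8x1 + 1.6x2 + 5.1x3 ≥ 14.36   (density contribution)
  161x1 + 70x2 + 158x3 ≥ 257   (hiding power)
  239x1 + 27x3 ≥ 101   (yellow component)
  x1, x2, x3 ≥ 0.
The optimal basis is {chrome yellow, iron-oxide red}; phthalo blue drops out. Binding constraints: density contribution and yellow component.
Solving gives x1 = 0.1199, x3 = 2.679.
Objective = 7.37·0.1199 + 2.73·2.679 = 8.1973.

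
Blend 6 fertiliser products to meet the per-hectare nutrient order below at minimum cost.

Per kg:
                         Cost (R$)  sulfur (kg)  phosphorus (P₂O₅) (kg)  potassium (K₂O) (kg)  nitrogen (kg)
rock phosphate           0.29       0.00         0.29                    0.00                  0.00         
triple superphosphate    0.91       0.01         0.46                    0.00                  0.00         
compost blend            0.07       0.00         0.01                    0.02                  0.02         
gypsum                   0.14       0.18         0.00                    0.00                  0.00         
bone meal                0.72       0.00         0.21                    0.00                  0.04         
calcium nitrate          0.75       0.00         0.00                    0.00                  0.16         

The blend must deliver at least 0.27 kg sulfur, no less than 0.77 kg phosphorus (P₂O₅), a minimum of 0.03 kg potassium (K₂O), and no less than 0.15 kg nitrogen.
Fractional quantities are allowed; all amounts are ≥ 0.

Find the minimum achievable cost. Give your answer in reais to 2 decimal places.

R$1.43

Treat it as an LP. Let x1 = kg of rock phosphate, x2 = kg of triple superphosphate, x3 = kg of compost blend, x4 = kg of gypsum, x5 = kg of bone meal, x6 = kg of calcium nitrate.
Minimize 0.29x1 + 0.91x2 + 0.07x3 + 0.14x4 + 0.72x5 + 0.75x6 subject to:
  0.01x2 + 0.18x4 ≥ 0.27   (sulfur)
  0.29x1 + 0.46x2 + 0.01x3 + 0.21x5 ≥ 0.77   (phosphorus (P₂O₅))
  0.02x3 ≥ 0.03   (potassium (K₂O))
  0.02x3 + 0.04x5 + 0.16x6 ≥ 0.15   (nitrogen)
  x1, x2, x3, x4, x5, x6 ≥ 0.
At the optimum only rock phosphate, compost blend, gypsum are positive (triple superphosphate, bone meal, calcium nitrate = 0). There the sulfur, phosphorus (P₂O₅), nitrogen constraints are tight.
So rock phosphate = 2.397 kg, compost blend = 7.5 kg, gypsum = 1.5 kg.
Cost = 0.29·2.397 + 0.07·7.5 + 0.14·1.5 = 1.4301.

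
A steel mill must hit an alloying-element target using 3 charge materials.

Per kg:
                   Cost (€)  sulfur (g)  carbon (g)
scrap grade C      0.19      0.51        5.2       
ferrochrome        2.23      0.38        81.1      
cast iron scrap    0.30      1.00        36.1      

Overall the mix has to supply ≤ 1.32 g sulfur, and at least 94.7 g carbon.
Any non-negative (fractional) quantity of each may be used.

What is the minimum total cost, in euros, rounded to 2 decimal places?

€1.87

Let x1 = kg of scrap grade C, x2 = kg of ferrochrome, x3 = kg of cast iron scrap.
Minimize 0.19x1 + 2.23x2 + 0.3x3 with:
  0.51x1 + 0.38x2 + 1x3 ≤ 1.32   (sulfur)
  5.2x1 + 81.1x2 + 36.1x3 ≥ 94.7   (carbon)
  x1, x2, x3 ≥ 0.
The cheapest feasible vertex uses only ferrochrome, cast iron scrap; scrap grade C is not used. The sulfur and carbon requirements are met with equality.
That vertex is x2 = 0.6982, x3 = 1.055.
Hence cost = 2.23·0.6982 + 0.3·1.055 = €1.8735.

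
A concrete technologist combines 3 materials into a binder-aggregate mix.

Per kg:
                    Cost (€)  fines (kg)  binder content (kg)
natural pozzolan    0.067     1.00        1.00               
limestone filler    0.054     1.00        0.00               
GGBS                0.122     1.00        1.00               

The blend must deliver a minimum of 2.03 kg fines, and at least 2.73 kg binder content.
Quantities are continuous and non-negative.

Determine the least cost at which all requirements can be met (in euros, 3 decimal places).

Treat it as an LP. Let x1 = kg of natural pozzolan, x2 = kg of limestone filler, x3 = kg of GGBS.
Minimise 0.067x1 + 0.054x2 + 0.122x3 with:
  1x1 + 1x2 + 1x3 ≥ 2.03   (fines)
  1x1 + 1x3 ≥ 2.73   (binder content)
  x1, x2, x3 ≥ 0.
The cheapest feasible vertex uses only natural pozzolan; limestone filler, GGBS are not used. Binding constraint: binder content.
Solving gives x1 = 2.73.
Objective = 0.067·2.73 = 0.18291.

€0.183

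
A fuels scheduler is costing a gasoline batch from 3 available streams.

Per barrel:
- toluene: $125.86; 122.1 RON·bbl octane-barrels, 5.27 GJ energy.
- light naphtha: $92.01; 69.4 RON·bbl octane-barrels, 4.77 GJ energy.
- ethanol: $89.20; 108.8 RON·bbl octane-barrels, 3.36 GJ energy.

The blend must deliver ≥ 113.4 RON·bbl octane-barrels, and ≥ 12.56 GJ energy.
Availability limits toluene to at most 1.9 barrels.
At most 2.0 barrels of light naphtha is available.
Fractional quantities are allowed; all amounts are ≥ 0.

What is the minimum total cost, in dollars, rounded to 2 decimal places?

$256.14

Set it up as a linear program. Let x1 = barrels of toluene, x2 = barrels of light naphtha, x3 = barrels of ethanol.
min 125.86x1 + 92.01x2 + 89.2x3 subject to:
  122.1x1 + 69.4x2 + 108.8x3 ≥ 113.4   (octane-barrels)
  5.27x1 + 4.77x2 + 3.36x3 ≥ 12.56   (energy)
  x1 ≤ 1.9
  x2 ≤ 2
  x1, x2, x3 ≥ 0.
The minimum-cost mix takes nothing from ethanol — only toluene, light naphtha. There the energy and the light naphtha cap constraints are tight.
That vertex is x1 = 0.573055, x2 = 2.
Total cost: 125.86·0.573055 + 92.01·2 = 256.1447.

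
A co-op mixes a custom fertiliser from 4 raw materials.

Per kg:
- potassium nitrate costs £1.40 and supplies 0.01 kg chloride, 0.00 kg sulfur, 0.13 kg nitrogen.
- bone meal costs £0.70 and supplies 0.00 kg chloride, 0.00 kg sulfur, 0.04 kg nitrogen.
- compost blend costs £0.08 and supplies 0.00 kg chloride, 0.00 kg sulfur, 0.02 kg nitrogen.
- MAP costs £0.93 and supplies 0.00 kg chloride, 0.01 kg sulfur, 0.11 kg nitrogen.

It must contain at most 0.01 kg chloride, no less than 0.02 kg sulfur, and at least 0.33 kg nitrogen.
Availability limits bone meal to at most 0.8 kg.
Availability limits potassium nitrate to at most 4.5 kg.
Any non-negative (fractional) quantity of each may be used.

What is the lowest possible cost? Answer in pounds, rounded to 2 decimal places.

£2.30

Let x1 = kg of potassium nitrate, x2 = kg of bone meal, x3 = kg of compost blend, x4 = kg of MAP.
Minimize 1.4x1 + 0.7x2 + 0.08x3 + 0.93x4 s.t.:
  0.01x1 ≤ 0.01   (chloride)
  0.01x4 ≥ 0.02   (sulfur)
  0.13x1 + 0.04x2 + 0.02x3 + 0.11x4 ≥ 0.33   (nitrogen)
  x2 ≤ 0.8
  x1 ≤ 4.5
  x1, x2, x3, x4 ≥ 0.
The minimum-cost mix takes nothing from potassium nitrate, bone meal — only compost blend, MAP. Binding constraints: sulfur and nitrogen.
Optimal quantities: compost blend = 5.5 kg, MAP = 2 kg.
Cost = 0.08·5.5 + 0.93·2 = 2.3000.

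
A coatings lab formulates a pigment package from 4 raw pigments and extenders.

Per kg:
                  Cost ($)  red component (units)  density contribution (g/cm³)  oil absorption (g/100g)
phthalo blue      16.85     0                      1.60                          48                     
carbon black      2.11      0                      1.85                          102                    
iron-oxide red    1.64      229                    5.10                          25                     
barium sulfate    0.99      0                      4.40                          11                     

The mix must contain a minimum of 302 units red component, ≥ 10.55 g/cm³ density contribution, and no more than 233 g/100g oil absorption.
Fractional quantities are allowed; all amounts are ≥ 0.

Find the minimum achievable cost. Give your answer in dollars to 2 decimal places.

$3.02

Let x1 = kg of phthalo blue, x2 = kg of carbon black, x3 = kg of iron-oxide red, x4 = kg of barium sulfate.
Minimize 16.85x1 + 2.11x2 + 1.64x3 + 0.99x4 s.t.:
  229x3 ≥ 302   (red component)
  1.6x1 + 1.85x2 + 5.1x3 + 4.4x4 ≥ 10.55   (density contribution)
  48x1 + 102x2 + 25x3 + 11x4 ≤ 233   (oil absorption)
  x1, x2, x3, x4 ≥ 0.
The cheapest feasible vertex uses only iron-oxide red, barium sulfate; phthalo blue, carbon black are not used. Binding constraints: red component and density contribution.
Solving gives x3 = 1.319, x4 = 0.8691.
Total cost: 1.64·1.319 + 0.99·0.8691 = 3.0236.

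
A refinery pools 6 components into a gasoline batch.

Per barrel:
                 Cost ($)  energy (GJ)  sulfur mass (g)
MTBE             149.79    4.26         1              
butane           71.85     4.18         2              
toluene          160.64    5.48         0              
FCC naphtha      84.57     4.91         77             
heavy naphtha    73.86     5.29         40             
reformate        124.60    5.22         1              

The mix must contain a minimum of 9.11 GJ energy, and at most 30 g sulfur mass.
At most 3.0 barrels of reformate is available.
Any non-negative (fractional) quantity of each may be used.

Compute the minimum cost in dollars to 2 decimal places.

Let x1 = barrels of MTBE, x2 = barrels of butane, x3 = barrels of toluene, x4 = barrels of FCC naphtha, x5 = barrels of heavy naphtha, x6 = barrels of reformate.
Minimise 149.79x1 + 71.85x2 + 160.64x3 + 84.57x4 + 73.86x5 + 124.6x6 with:
  4.26x1 + 4.18x2 + 5.48x3 + 4.91x4 + 5.29x5 + 5.22x6 ≥ 9.11   (energy)
  1x1 + 2x2 + 77x4 + 40x5 + 1x6 ≤ 30   (sulfur mass)
  x6 ≤ 3
  x1, x2, x3, x4, x5, x6 ≥ 0.
The minimum-cost mix takes nothing from MTBE, toluene, FCC naphtha, reformate — only butane, heavy naphtha. Binding constraints: energy and sulfur mass.
Optimal quantities: butane = 1.3134 barrels, heavy naphtha = 0.68433 barrels.
Total cost: 71.85·1.3134 + 73.86·0.68433 = 144.9124.

$144.91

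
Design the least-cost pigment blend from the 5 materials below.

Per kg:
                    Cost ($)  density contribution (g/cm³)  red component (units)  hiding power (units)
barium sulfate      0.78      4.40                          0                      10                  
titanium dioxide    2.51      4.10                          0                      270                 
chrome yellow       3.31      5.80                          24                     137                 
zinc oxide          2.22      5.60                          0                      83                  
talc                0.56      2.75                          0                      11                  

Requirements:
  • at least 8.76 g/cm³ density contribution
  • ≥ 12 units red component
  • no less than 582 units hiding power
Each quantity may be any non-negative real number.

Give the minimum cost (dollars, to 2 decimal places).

Set it up as a linear program. Let x1 = kg of barium sulfate, x2 = kg of titanium dioxide, x3 = kg of chrome yellow, x4 = kg of zinc oxide, x5 = kg of talc.
Minimise 0.78x1 + 2.51x2 + 3.31x3 + 2.22x4 + 0.56x5 s.t.:
  4.4x1 + 4.1x2 + 5.8x3 + 5.6x4 + 2.75x5 ≥ 8.76   (density contribution)
  24x3 ≥ 12   (red component)
  10x1 + 270x2 + 137x3 + 83x4 + 11x5 ≥ 582   (hiding power)
  x1, x2, x3, x4, x5 ≥ 0.
The minimum-cost mix takes nothing from barium sulfate, zinc oxide, talc — only titanium dioxide, chrome yellow. Binding constraints: red component and hiding power.
Solving gives x2 = 1.902, x3 = 0.5.
Objective = 2.51·1.902 + 3.31·0.5 = 6.4290.

$6.43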